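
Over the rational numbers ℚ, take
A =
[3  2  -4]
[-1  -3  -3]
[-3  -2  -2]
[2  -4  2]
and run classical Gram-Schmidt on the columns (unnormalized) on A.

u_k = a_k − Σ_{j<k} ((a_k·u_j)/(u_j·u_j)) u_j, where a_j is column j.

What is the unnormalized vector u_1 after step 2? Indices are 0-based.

u_1 = (25/23, -62/23, -25/23, -106/23)

Step 1: u_0 = a_0 = (3, -1, -3, 2).
Step 2: u_1 = a_1 − (7/23)·u_0 = (25/23, -62/23, -25/23, -106/23).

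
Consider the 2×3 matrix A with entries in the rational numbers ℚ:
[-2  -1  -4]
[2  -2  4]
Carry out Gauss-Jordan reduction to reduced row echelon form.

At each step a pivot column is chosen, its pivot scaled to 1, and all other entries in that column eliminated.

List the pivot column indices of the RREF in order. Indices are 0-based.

[1] R0 /= -2  ⇒  (1, 1/2, 2)
     R1 -= 2·R0  ⇒  (0, -3, 0)
[2] R1 /= -3  ⇒  (0, 1, 0)
     R0 -= 1/2·R1  ⇒  (1, 0, 2)

pivot columns: 0, 1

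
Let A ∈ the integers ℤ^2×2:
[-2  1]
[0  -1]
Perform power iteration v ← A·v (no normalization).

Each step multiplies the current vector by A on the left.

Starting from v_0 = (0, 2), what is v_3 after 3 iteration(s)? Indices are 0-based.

v_3 = (14, -2)

v_0 = (0, 2).
v_1 = A·v_0 = (2, -2).
v_2 = A·v_1 = (-6, 2).
v_3 = A·v_2 = (14, -2).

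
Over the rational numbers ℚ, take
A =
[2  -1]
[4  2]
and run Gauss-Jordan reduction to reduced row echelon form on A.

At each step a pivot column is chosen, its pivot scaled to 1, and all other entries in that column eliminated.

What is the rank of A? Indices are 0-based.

step 1: normalize row 0 (÷2) = (1, -1/2)
  row 1: subtract 4×row0 = (0, 4)
step 2: normalize row 1 (÷4) = (0, 1)
  row 0: subtract -1/2×row1 = (1, 0)

rank = 2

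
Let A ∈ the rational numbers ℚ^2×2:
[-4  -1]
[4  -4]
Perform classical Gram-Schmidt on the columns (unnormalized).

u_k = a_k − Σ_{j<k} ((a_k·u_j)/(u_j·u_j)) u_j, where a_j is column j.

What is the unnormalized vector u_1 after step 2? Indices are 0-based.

Step 1: u_0 = a_0 = (-4, 4).
Step 2: u_1 = a_1 − (-3/8)·u_0 = (-5/2, -5/2).

u_1 = (-5/2, -5/2)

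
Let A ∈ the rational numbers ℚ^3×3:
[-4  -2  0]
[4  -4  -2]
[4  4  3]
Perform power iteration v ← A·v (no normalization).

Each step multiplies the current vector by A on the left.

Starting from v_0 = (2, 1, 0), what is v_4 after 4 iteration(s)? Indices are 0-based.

v_0 = (2, 1, 0).
v_1 = A·v_0 = (-10, 4, 12).
v_2 = A·v_1 = (32, -80, 12).
v_3 = A·v_2 = (32, 424, -156).
v_4 = A·v_3 = (-976, -1256, 1356).

v_4 = (-976, -1256, 1356)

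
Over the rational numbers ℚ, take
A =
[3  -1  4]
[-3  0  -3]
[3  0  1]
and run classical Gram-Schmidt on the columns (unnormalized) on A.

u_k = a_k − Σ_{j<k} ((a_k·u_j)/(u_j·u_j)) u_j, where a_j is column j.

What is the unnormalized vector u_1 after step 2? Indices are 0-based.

u_1 = (-2/3, -1/3, 1/3)

Step 1: u_0 = a_0 = (3, -3, 3).
Step 2: u_1 = a_1 − (-1/9)·u_0 = (-2/3, -1/3, 1/3).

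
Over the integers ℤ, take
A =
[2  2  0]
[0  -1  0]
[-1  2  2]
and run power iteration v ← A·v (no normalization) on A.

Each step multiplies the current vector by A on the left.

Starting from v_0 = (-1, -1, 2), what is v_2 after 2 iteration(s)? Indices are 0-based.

v_0 = (-1, -1, 2).
v_1 = A·v_0 = (-4, 1, 3).
v_2 = A·v_1 = (-6, -1, 12).

v_2 = (-6, -1, 12)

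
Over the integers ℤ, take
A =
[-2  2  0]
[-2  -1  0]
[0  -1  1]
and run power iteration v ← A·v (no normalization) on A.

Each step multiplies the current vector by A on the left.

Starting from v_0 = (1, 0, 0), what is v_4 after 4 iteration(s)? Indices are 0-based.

v_0 = (1, 0, 0).
v_1 = A·v_0 = (-2, -2, 0).
v_2 = A·v_1 = (0, 6, 2).
v_3 = A·v_2 = (12, -6, -4).
v_4 = A·v_3 = (-36, -18, 2).

v_4 = (-36, -18, 2)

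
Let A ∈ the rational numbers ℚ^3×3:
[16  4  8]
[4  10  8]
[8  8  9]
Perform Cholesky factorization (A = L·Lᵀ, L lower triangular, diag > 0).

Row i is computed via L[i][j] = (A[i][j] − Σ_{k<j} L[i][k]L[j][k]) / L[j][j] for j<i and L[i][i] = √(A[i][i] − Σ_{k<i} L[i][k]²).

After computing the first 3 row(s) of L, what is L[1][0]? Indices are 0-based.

L[1][0] = 1

Step 1: L[0][0] = √(16) = 4.
  L[1][0] = (4) / L[0][0] = 1.
Step 2: L[1][1] = √(9) = 3.
  L[2][0] = (8) / L[0][0] = 2.
  L[2][1] = (6) / L[1][1] = 2.
Step 3: L[2][2] = √(1) = 1.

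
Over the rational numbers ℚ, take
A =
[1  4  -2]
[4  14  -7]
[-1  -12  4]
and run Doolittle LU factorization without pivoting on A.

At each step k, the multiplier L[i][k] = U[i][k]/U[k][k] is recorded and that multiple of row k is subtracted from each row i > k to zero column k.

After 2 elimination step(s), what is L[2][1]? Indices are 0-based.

L[2][1] = 4

[col 0] pivot 1
  R1 -= 4*R0 → (0, -2, 1)  (L[1][0] := 4)
  R2 -= -1*R0 → (0, -8, 2)  (L[2][0] := -1)
[col 1] pivot -2
  R2 -= 4*R1 → (0, 0, -2)  (L[2][1] := 4)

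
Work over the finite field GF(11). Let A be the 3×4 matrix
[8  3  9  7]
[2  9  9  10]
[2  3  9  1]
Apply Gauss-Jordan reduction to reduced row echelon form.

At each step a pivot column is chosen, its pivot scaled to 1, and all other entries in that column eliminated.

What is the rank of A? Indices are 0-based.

rank = 3

pivot(0,0)=8: scale R0 → (1, 10, 8, 5)
  clear (1,0): R1 −= (2)R0 → (0, 0, 4, 0)
  clear (2,0): R2 −= (2)R0 → (0, 5, 4, 2)
pivot(1,1): swap R1↔R2
pivot(1,1)=5: scale R1 → (0, 1, 3, 7)
  clear (0,1): R0 −= (10)R1 → (1, 0, 0, 1)
pivot(2,2)=4: scale R2 → (0, 0, 1, 0)
  clear (1,2): R1 −= (3)R2 → (0, 1, 0, 7)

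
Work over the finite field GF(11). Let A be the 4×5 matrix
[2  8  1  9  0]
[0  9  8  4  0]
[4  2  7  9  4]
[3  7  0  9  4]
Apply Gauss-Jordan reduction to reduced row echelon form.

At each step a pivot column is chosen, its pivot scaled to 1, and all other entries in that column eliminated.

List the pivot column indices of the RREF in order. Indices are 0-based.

pivot columns: 0, 1, 2, 3

[1] R0 /= 2  ⇒  (1, 4, 6, 10, 0)
     R2 -= 4·R0  ⇒  (0, 8, 5, 2, 4)
     R3 -= 3·R0  ⇒  (0, 6, 4, 1, 4)
[2] R1 /= 9  ⇒  (0, 1, 7, 9, 0)
     R0 -= 4·R1  ⇒  (1, 0, 0, 7, 0)
     R2 -= 8·R1  ⇒  (0, 0, 4, 7, 4)
     R3 -= 6·R1  ⇒  (0, 0, 6, 2, 4)
[3] R2 /= 4  ⇒  (0, 0, 1, 10, 1)
     R1 -= 7·R2  ⇒  (0, 1, 0, 5, 4)
     R3 -= 6·R2  ⇒  (0, 0, 0, 8, 9)
[4] R3 /= 8  ⇒  (0, 0, 0, 1, 8)
     R0 -= 7·R3  ⇒  (1, 0, 0, 0, 10)
     R1 -= 5·R3  ⇒  (0, 1, 0, 0, 8)
     R2 -= 10·R3  ⇒  (0, 0, 1, 0, 9)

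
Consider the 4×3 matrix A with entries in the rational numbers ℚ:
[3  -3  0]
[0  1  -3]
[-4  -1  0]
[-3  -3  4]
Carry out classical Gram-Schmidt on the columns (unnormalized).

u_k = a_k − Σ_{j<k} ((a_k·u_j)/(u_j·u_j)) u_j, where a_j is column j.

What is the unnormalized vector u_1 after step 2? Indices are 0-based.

u_1 = (-57/17, 1, -9/17, -45/17)

Step 1: u_0 = a_0 = (3, 0, -4, -3).
Step 2: u_1 = a_1 − (2/17)·u_0 = (-57/17, 1, -9/17, -45/17).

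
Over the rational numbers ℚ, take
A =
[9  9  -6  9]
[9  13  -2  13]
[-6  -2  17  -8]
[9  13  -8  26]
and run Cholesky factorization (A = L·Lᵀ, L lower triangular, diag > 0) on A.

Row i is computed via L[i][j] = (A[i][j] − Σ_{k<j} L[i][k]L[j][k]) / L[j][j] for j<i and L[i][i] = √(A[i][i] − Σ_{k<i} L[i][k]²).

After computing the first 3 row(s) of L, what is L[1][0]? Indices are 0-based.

Step 1: L[0][0] = √(9) = 3.
  L[1][0] = (9) / L[0][0] = 3.
Step 2: L[1][1] = √(4) = 2.
  L[2][0] = (-6) / L[0][0] = -2.
  L[2][1] = (4) / L[1][1] = 2.
Step 3: L[2][2] = √(9) = 3.

L[1][0] = 3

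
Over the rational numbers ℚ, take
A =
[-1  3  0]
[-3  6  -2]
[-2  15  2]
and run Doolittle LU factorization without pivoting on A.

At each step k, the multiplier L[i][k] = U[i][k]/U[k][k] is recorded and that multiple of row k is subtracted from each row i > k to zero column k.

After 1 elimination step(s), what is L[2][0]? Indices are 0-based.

L[2][0] = 2

[col 0] pivot -1
  R1 -= 3*R0 → (0, -3, -2)  (L[1][0] := 3)
  R2 -= 2*R0 → (0, 9, 2)  (L[2][0] := 2)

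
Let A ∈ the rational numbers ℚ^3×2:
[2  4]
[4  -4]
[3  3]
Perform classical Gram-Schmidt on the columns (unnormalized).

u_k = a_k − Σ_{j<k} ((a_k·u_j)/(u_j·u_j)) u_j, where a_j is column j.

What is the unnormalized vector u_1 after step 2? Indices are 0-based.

u_1 = (114/29, -120/29, 84/29)

Step 1: u_0 = a_0 = (2, 4, 3).
Step 2: u_1 = a_1 − (1/29)·u_0 = (114/29, -120/29, 84/29).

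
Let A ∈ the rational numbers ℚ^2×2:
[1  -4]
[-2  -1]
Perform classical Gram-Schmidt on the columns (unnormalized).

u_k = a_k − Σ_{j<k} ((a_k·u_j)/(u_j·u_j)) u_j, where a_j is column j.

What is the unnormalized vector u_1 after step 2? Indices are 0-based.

Step 1: u_0 = a_0 = (1, -2).
Step 2: u_1 = a_1 − (-2/5)·u_0 = (-18/5, -9/5).

u_1 = (-18/5, -9/5)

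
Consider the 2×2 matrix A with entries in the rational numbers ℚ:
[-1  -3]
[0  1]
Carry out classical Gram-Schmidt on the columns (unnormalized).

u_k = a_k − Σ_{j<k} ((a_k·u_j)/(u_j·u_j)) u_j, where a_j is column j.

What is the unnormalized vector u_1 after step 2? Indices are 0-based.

u_1 = (0, 1)

Step 1: u_0 = a_0 = (-1, 0).
Step 2: u_1 = a_1 − (3)·u_0 = (0, 1).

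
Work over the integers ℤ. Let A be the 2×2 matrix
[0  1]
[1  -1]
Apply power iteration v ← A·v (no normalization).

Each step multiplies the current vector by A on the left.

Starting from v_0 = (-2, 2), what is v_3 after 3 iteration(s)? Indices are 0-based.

v_0 = (-2, 2).
v_1 = A·v_0 = (2, -4).
v_2 = A·v_1 = (-4, 6).
v_3 = A·v_2 = (6, -10).

v_3 = (6, -10)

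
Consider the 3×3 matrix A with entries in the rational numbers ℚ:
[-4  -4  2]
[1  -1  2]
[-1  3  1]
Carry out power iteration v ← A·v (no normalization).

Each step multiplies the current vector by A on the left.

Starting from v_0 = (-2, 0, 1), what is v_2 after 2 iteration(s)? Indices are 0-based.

v_0 = (-2, 0, 1).
v_1 = A·v_0 = (10, 0, 3).
v_2 = A·v_1 = (-34, 16, -7).

v_2 = (-34, 16, -7)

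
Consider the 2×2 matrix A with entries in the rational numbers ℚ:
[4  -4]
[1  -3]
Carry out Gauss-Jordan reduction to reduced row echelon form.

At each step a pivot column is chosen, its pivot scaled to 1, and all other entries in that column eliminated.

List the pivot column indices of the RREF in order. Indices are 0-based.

step 1: normalize row 0 (÷4) = (1, -1)
  row 1: subtract 1×row0 = (0, -2)
step 2: normalize row 1 (÷-2) = (0, 1)
  row 0: subtract -1×row1 = (1, 0)

pivot columns: 0, 1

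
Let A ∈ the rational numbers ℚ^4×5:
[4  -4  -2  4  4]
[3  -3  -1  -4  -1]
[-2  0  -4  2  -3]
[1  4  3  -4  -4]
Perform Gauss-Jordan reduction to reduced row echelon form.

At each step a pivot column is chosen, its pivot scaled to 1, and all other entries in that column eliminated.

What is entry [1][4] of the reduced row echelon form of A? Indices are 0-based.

M[1][4] = -13/11

[1] R0 /= 4  ⇒  (1, -1, -1/2, 1, 1)
     R1 -= 3·R0  ⇒  (0, 0, 1/2, -7, -4)
     R2 -= -2·R0  ⇒  (0, -2, -5, 4, -1)
     R3 -= 1·R0  ⇒  (0, 5, 7/2, -5, -5)
[2] R1 <-> R2
[2] R1 /= -2  ⇒  (0, 1, 5/2, -2, 1/2)
     R0 -= -1·R1  ⇒  (1, 0, 2, -1, 3/2)
     R3 -= 5·R1  ⇒  (0, 0, -9, 5, -15/2)
[3] R2 /= 1/2  ⇒  (0, 0, 1, -14, -8)
     R0 -= 2·R2  ⇒  (1, 0, 0, 27, 35/2)
     R1 -= 5/2·R2  ⇒  (0, 1, 0, 33, 41/2)
     R3 -= -9·R2  ⇒  (0, 0, 0, -121, -159/2)
[4] R3 /= -121  ⇒  (0, 0, 0, 1, 159/242)
     R0 -= 27·R3  ⇒  (1, 0, 0, 0, -29/121)
     R1 -= 33·R3  ⇒  (0, 1, 0, 0, -13/11)
     R2 -= -14·R3  ⇒  (0, 0, 1, 0, 145/121)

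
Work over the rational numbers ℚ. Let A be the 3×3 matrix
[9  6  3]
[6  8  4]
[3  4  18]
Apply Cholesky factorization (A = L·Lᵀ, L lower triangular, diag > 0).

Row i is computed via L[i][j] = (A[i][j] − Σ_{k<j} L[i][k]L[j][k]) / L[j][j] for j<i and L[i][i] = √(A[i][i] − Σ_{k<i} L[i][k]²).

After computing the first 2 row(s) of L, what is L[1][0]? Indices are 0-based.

Step 1: L[0][0] = √(9) = 3.
  L[1][0] = (6) / L[0][0] = 2.
Step 2: L[1][1] = √(4) = 2.

L[1][0] = 2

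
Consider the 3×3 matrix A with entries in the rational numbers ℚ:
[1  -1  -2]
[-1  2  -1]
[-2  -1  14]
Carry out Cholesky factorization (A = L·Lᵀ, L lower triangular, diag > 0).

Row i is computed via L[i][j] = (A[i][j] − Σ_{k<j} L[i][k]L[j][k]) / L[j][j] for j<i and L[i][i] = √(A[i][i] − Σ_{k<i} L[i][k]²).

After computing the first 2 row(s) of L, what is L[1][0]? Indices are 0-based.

Step 1: L[0][0] = √(1) = 1.
  L[1][0] = (-1) / L[0][0] = -1.
Step 2: L[1][1] = √(1) = 1.

L[1][0] = -1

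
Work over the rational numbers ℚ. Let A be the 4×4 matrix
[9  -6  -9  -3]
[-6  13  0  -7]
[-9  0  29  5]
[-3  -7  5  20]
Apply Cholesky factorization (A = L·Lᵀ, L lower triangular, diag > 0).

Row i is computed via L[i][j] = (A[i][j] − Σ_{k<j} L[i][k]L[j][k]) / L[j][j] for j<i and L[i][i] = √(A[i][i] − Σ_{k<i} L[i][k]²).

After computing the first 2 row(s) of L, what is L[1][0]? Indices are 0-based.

Step 1: L[0][0] = √(9) = 3.
  L[1][0] = (-6) / L[0][0] = -2.
Step 2: L[1][1] = √(9) = 3.

L[1][0] = -2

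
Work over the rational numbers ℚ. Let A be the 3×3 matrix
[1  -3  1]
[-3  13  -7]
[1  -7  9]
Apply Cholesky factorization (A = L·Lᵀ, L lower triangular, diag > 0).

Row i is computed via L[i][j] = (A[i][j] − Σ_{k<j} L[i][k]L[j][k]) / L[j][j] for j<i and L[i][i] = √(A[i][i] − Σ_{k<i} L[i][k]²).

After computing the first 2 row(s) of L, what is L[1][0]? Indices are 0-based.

L[1][0] = -3

Step 1: L[0][0] = √(1) = 1.
  L[1][0] = (-3) / L[0][0] = -3.
Step 2: L[1][1] = √(4) = 2.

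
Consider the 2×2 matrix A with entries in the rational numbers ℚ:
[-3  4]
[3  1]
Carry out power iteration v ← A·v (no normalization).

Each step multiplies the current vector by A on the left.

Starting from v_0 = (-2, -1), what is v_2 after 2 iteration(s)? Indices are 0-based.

v_0 = (-2, -1).
v_1 = A·v_0 = (2, -7).
v_2 = A·v_1 = (-34, -1).

v_2 = (-34, -1)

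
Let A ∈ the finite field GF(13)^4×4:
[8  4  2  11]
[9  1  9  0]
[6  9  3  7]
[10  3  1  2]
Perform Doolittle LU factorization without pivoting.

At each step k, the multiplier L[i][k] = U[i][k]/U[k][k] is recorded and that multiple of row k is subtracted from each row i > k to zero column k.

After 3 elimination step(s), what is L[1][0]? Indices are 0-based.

[col 0] pivot 8
  R1 -= 6*R0 → (0, 3, 10, 12)  (L[1][0] := 6)
  R2 -= 4*R0 → (0, 6, 8, 2)  (L[2][0] := 4)
  R3 -= 11*R0 → (0, 11, 5, 11)  (L[3][0] := 11)
[col 1] pivot 3
  R2 -= 2*R1 → (0, 0, 1, 4)  (L[2][1] := 2)
  R3 -= 8*R1 → (0, 0, 3, 6)  (L[3][1] := 8)
[col 2] pivot 1
  R3 -= 3*R2 → (0, 0, 0, 7)  (L[3][2] := 3)

L[1][0] = 6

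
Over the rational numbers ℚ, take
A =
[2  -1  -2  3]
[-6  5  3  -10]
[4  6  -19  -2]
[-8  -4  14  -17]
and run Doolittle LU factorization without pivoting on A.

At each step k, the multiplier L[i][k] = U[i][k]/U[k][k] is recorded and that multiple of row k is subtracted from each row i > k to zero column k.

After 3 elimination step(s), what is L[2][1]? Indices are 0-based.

L[2][1] = 4

[col 0] pivot 2
  R1 -= -3*R0 → (0, 2, -3, -1)  (L[1][0] := -3)
  R2 -= 2*R0 → (0, 8, -15, -8)  (L[2][0] := 2)
  R3 -= -4*R0 → (0, -8, 6, -5)  (L[3][0] := -4)
[col 1] pivot 2
  R2 -= 4*R1 → (0, 0, -3, -4)  (L[2][1] := 4)
  R3 -= -4*R1 → (0, 0, -6, -9)  (L[3][1] := -4)
[col 2] pivot -3
  R3 -= 2*R2 → (0, 0, 0, -1)  (L[3][2] := 2)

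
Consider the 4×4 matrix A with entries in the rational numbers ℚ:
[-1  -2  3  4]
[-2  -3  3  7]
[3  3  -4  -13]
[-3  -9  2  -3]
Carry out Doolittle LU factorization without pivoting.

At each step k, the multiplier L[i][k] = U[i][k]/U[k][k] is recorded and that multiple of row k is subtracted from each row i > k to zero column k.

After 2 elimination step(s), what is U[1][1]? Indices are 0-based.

[col 0] pivot -1
  R1 -= 2*R0 → (0, 1, -3, -1)  (L[1][0] := 2)
  R2 -= -3*R0 → (0, -3, 5, -1)  (L[2][0] := -3)
  R3 -= 3*R0 → (0, -3, -7, -15)  (L[3][0] := 3)
[col 1] pivot 1
  R2 -= -3*R1 → (0, 0, -4, -4)  (L[2][1] := -3)
  R3 -= -3*R1 → (0, 0, -16, -18)  (L[3][1] := -3)

U[1][1] = 1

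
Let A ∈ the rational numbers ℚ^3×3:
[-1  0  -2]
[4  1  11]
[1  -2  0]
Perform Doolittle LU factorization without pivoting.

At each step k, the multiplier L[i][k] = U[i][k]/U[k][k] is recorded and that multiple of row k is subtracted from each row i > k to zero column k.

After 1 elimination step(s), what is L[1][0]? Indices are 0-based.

Step 1: pivot at (0,0) is -1.
  row1 ← row1 − (-4)·row0  ⇒  L[1][0]=-4, U row1=(0, 1, 3)
  row2 ← row2 − (-1)·row0  ⇒  L[2][0]=-1, U row2=(0, -2, -2)

L[1][0] = -4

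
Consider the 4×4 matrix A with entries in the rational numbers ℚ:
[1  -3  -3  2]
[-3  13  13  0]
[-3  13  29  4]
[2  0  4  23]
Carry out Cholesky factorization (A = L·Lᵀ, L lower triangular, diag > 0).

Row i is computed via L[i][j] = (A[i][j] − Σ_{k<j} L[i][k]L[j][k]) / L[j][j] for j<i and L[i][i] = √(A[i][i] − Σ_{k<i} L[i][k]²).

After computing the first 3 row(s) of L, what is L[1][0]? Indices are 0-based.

L[1][0] = -3

Step 1: L[0][0] = √(1) = 1.
  L[1][0] = (-3) / L[0][0] = -3.
Step 2: L[1][1] = √(4) = 2.
  L[2][0] = (-3) / L[0][0] = -3.
  L[2][1] = (4) / L[1][1] = 2.
Step 3: L[2][2] = √(16) = 4.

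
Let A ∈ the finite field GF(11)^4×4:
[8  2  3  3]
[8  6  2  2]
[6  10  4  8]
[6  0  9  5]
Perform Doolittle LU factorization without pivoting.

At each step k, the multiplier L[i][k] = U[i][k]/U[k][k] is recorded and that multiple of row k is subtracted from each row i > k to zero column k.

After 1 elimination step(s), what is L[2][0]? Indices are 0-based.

L[2][0] = 9

[col 0] pivot 8
  R1 -= 1*R0 → (0, 4, 10, 10)  (L[1][0] := 1)
  R2 -= 9*R0 → (0, 3, 10, 3)  (L[2][0] := 9)
  R3 -= 9*R0 → (0, 4, 4, 0)  (L[3][0] := 9)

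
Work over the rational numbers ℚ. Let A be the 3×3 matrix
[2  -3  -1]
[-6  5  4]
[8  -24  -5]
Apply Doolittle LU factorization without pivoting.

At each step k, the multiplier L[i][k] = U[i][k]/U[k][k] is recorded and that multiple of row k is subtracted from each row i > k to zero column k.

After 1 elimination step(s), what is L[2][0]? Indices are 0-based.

Step 1: pivot at (0,0) is 2.
  row1 ← row1 − (-3)·row0  ⇒  L[1][0]=-3, U row1=(0, -4, 1)
  row2 ← row2 − (4)·row0  ⇒  L[2][0]=4, U row2=(0, -12, -1)

L[2][0] = 4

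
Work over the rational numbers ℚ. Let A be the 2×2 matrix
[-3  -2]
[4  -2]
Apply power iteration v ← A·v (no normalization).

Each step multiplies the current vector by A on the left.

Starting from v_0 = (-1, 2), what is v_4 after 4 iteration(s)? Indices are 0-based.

v_0 = (-1, 2).
v_1 = A·v_0 = (-1, -8).
v_2 = A·v_1 = (19, 12).
v_3 = A·v_2 = (-81, 52).
v_4 = A·v_3 = (139, -428).

v_4 = (139, -428)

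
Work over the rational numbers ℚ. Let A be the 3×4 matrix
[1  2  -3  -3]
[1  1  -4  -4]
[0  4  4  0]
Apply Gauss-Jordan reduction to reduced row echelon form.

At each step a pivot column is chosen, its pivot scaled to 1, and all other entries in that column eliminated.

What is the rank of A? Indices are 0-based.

rank = 3

step 1: normalize row 0 (÷1) = (1, 2, -3, -3)
  row 1: subtract 1×row0 = (0, -1, -1, -1)
step 2: normalize row 1 (÷-1) = (0, 1, 1, 1)
  row 0: subtract 2×row1 = (1, 0, -5, -5)
  row 2: subtract 4×row1 = (0, 0, 0, -4)
skip col 2 (zero from row 2)
step 3: normalize row 2 (÷-4) = (0, 0, 0, 1)
  row 0: subtract -5×row2 = (1, 0, -5, 0)
  row 1: subtract 1×row2 = (0, 1, 1, 0)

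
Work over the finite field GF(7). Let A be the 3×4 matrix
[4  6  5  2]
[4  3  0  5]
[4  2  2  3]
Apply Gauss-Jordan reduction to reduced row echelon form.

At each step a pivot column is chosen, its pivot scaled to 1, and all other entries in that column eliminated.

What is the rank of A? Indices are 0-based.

rank = 3

[1] R0 /= 4  ⇒  (1, 5, 3, 4)
     R1 -= 4·R0  ⇒  (0, 4, 2, 3)
     R2 -= 4·R0  ⇒  (0, 3, 4, 1)
[2] R1 /= 4  ⇒  (0, 1, 4, 6)
     R0 -= 5·R1  ⇒  (1, 0, 4, 2)
     R2 -= 3·R1  ⇒  (0, 0, 6, 4)
[3] R2 /= 6  ⇒  (0, 0, 1, 3)
     R0 -= 4·R2  ⇒  (1, 0, 0, 4)
     R1 -= 4·R2  ⇒  (0, 1, 0, 1)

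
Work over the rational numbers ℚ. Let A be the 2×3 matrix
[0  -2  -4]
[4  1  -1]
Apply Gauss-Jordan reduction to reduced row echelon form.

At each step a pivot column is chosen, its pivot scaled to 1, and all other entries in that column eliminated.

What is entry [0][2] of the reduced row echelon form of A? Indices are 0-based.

step 1: exchange rows 0,1
step 1: normalize row 0 (÷4) = (1, 1/4, -1/4)
step 2: normalize row 1 (÷-2) = (0, 1, 2)
  row 0: subtract 1/4×row1 = (1, 0, -3/4)

M[0][2] = -3/4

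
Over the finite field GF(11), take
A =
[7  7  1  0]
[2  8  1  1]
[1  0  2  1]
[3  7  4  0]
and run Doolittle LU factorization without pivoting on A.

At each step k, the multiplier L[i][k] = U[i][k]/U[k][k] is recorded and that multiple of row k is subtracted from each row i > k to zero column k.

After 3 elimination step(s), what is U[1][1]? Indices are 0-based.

U[1][1] = 6

Step 1: pivot at (0,0) is 7.
  row1 ← row1 − (5)·row0  ⇒  L[1][0]=5, U row1=(0, 6, 7, 1)
  row2 ← row2 − (8)·row0  ⇒  L[2][0]=8, U row2=(0, 10, 5, 1)
  row3 ← row3 − (2)·row0  ⇒  L[3][0]=2, U row3=(0, 4, 2, 0)
Step 2: pivot at (1,1) is 6.
  row2 ← row2 − (9)·row1  ⇒  L[2][1]=9, U row2=(0, 0, 8, 3)
  row3 ← row3 − (8)·row1  ⇒  L[3][1]=8, U row3=(0, 0, 1, 3)
Step 3: pivot at (2,2) is 8.
  row3 ← row3 − (7)·row2  ⇒  L[3][2]=7, U row3=(0, 0, 0, 4)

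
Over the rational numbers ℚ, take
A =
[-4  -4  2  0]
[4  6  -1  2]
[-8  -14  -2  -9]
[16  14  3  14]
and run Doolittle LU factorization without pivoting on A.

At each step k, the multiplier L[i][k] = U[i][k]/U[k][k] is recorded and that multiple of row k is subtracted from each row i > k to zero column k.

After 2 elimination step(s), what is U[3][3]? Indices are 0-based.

U[3][3] = 16

Step 1: pivot at (0,0) is -4.
  row1 ← row1 − (-1)·row0  ⇒  L[1][0]=-1, U row1=(0, 2, 1, 2)
  row2 ← row2 − (2)·row0  ⇒  L[2][0]=2, U row2=(0, -6, -6, -9)
  row3 ← row3 − (-4)·row0  ⇒  L[3][0]=-4, U row3=(0, -2, 11, 14)
Step 2: pivot at (1,1) is 2.
  row2 ← row2 − (-3)·row1  ⇒  L[2][1]=-3, U row2=(0, 0, -3, -3)
  row3 ← row3 − (-1)·row1  ⇒  L[3][1]=-1, U row3=(0, 0, 12, 16)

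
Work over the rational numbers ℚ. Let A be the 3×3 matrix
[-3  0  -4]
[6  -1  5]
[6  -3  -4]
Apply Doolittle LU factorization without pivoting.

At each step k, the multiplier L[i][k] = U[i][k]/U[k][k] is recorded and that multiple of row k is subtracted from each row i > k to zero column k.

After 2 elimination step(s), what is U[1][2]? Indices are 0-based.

U[1][2] = -3

Step 1: pivot at (0,0) is -3.
  row1 ← row1 − (-2)·row0  ⇒  L[1][0]=-2, U row1=(0, -1, -3)
  row2 ← row2 − (-2)·row0  ⇒  L[2][0]=-2, U row2=(0, -3, -12)
Step 2: pivot at (1,1) is -1.
  row2 ← row2 − (3)·row1  ⇒  L[2][1]=3, U row2=(0, 0, -3)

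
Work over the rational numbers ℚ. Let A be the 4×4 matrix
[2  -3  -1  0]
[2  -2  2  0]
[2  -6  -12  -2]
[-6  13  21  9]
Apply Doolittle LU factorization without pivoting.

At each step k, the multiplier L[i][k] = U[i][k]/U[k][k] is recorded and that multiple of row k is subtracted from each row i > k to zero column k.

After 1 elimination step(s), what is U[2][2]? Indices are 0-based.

U[2][2] = -11

Step 1: pivot at (0,0) is 2.
  row1 ← row1 − (1)·row0  ⇒  L[1][0]=1, U row1=(0, 1, 3, 0)
  row2 ← row2 − (1)·row0  ⇒  L[2][0]=1, U row2=(0, -3, -11, -2)
  row3 ← row3 − (-3)·row0  ⇒  L[3][0]=-3, U row3=(0, 4, 18, 9)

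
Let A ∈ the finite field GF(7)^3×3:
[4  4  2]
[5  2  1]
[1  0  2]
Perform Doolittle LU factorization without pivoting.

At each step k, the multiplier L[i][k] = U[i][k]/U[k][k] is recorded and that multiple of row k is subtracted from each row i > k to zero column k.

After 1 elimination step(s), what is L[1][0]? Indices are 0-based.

Step 1: pivot at (0,0) is 4.
  row1 ← row1 − (3)·row0  ⇒  L[1][0]=3, U row1=(0, 4, 2)
  row2 ← row2 − (2)·row0  ⇒  L[2][0]=2, U row2=(0, 6, 5)

L[1][0] = 3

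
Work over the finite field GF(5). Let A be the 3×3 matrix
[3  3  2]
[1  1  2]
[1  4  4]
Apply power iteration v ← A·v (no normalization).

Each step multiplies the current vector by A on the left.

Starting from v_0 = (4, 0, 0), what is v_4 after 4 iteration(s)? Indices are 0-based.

v_4 = (4, 2, 2)

v_0 = (4, 0, 0).
v_1 = A·v_0 = (2, 4, 4).
v_2 = A·v_1 = (1, 4, 4).
v_3 = A·v_2 = (3, 3, 3).
v_4 = A·v_3 = (4, 2, 2).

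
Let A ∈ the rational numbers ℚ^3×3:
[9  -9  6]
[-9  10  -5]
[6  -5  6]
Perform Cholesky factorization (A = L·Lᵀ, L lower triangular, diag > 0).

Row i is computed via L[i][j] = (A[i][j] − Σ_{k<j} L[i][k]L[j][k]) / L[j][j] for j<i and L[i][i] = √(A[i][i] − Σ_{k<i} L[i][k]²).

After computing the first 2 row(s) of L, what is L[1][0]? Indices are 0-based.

Step 1: L[0][0] = √(9) = 3.
  L[1][0] = (-9) / L[0][0] = -3.
Step 2: L[1][1] = √(1) = 1.

L[1][0] = -3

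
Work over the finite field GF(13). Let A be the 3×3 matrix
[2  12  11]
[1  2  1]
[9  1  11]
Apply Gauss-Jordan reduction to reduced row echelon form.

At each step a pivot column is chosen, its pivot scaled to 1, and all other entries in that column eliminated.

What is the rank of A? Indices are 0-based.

rank = 2

[1] R0 /= 2  ⇒  (1, 6, 12)
     R1 -= 1·R0  ⇒  (0, 9, 2)
     R2 -= 9·R0  ⇒  (0, 12, 7)
[2] R1 /= 9  ⇒  (0, 1, 6)
     R0 -= 6·R1  ⇒  (1, 0, 2)
     R2 -= 12·R1  ⇒  (0, 0, 0)
column 2 empty below row 2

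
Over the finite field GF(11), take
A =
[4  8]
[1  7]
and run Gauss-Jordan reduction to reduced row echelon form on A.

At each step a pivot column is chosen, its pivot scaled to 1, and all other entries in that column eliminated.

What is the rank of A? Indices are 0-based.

step 1: normalize row 0 (÷4) = (1, 2)
  row 1: subtract 1×row0 = (0, 5)
step 2: normalize row 1 (÷5) = (0, 1)
  row 0: subtract 2×row1 = (1, 0)

rank = 2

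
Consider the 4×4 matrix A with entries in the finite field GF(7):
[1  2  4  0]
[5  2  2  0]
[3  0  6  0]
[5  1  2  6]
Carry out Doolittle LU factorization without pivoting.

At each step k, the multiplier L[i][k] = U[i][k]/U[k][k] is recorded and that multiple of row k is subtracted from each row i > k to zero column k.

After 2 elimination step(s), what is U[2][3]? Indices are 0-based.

U[2][3] = 0

k=0: U[0][0]=1
  eliminate (1,0): mult=5, new row 1: (0, 6, 3, 0); set L[1][0]=5
  eliminate (2,0): mult=3, new row 2: (0, 1, 1, 0); set L[2][0]=3
  eliminate (3,0): mult=5, new row 3: (0, 5, 3, 6); set L[3][0]=5
k=1: U[1][1]=6
  eliminate (2,1): mult=6, new row 2: (0, 0, 4, 0); set L[2][1]=6
  eliminate (3,1): mult=2, new row 3: (0, 0, 4, 6); set L[3][1]=2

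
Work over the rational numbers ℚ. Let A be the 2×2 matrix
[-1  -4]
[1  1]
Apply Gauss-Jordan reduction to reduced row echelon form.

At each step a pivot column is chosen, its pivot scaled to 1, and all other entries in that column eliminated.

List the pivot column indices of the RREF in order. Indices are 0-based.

step 1: normalize row 0 (÷-1) = (1, 4)
  row 1: subtract 1×row0 = (0, -3)
step 2: normalize row 1 (÷-3) = (0, 1)
  row 0: subtract 4×row1 = (1, 0)

pivot columns: 0, 1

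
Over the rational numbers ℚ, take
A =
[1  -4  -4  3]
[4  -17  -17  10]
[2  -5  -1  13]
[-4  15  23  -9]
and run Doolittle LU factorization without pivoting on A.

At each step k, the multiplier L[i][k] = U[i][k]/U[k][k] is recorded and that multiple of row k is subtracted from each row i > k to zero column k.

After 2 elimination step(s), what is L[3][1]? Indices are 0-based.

L[3][1] = 1

k=0: U[0][0]=1
  eliminate (1,0): mult=4, new row 1: (0, -1, -1, -2); set L[1][0]=4
  eliminate (2,0): mult=2, new row 2: (0, 3, 7, 7); set L[2][0]=2
  eliminate (3,0): mult=-4, new row 3: (0, -1, 7, 3); set L[3][0]=-4
k=1: U[1][1]=-1
  eliminate (2,1): mult=-3, new row 2: (0, 0, 4, 1); set L[2][1]=-3
  eliminate (3,1): mult=1, new row 3: (0, 0, 8, 5); set L[3][1]=1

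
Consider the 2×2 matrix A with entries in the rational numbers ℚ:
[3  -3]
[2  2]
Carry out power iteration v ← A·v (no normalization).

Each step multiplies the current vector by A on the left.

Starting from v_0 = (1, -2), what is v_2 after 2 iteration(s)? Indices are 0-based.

v_0 = (1, -2).
v_1 = A·v_0 = (9, -2).
v_2 = A·v_1 = (33, 14).

v_2 = (33, 14)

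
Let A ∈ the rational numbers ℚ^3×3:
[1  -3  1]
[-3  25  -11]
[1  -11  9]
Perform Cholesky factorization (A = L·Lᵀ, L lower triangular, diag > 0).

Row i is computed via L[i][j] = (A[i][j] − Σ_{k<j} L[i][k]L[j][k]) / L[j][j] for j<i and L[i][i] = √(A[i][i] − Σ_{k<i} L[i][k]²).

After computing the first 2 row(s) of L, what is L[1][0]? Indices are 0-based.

L[1][0] = -3

Step 1: L[0][0] = √(1) = 1.
  L[1][0] = (-3) / L[0][0] = -3.
Step 2: L[1][1] = √(16) = 4.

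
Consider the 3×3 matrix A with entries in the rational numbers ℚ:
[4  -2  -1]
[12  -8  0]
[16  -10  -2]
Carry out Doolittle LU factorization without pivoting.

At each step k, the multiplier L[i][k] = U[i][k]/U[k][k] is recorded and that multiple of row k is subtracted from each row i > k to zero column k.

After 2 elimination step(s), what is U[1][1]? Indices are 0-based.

Step 1: pivot at (0,0) is 4.
  row1 ← row1 − (3)·row0  ⇒  L[1][0]=3, U row1=(0, -2, 3)
  row2 ← row2 − (4)·row0  ⇒  L[2][0]=4, U row2=(0, -2, 2)
Step 2: pivot at (1,1) is -2.
  row2 ← row2 − (1)·row1  ⇒  L[2][1]=1, U row2=(0, 0, -1)

U[1][1] = -2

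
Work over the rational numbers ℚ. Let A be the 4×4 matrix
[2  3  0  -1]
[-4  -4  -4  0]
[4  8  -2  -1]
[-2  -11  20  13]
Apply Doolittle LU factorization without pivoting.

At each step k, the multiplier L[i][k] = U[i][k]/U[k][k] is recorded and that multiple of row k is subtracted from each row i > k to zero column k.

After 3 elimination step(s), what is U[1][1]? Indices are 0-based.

k=0: U[0][0]=2
  eliminate (1,0): mult=-2, new row 1: (0, 2, -4, -2); set L[1][0]=-2
  eliminate (2,0): mult=2, new row 2: (0, 2, -2, 1); set L[2][0]=2
  eliminate (3,0): mult=-1, new row 3: (0, -8, 20, 12); set L[3][0]=-1
k=1: U[1][1]=2
  eliminate (2,1): mult=1, new row 2: (0, 0, 2, 3); set L[2][1]=1
  eliminate (3,1): mult=-4, new row 3: (0, 0, 4, 4); set L[3][1]=-4
k=2: U[2][2]=2
  eliminate (3,2): mult=2, new row 3: (0, 0, 0, -2); set L[3][2]=2

U[1][1] = 2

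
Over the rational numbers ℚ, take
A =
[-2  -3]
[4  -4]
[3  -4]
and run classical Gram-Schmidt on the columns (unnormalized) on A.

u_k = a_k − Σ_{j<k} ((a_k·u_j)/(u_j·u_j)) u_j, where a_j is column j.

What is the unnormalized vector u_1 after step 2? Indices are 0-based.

Step 1: u_0 = a_0 = (-2, 4, 3).
Step 2: u_1 = a_1 − (-22/29)·u_0 = (-131/29, -28/29, -50/29).

u_1 = (-131/29, -28/29, -50/29)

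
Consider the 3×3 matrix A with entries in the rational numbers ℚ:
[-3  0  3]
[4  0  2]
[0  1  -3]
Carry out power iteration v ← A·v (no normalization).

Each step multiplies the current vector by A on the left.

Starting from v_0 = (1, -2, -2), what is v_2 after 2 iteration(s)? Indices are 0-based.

v_0 = (1, -2, -2).
v_1 = A·v_0 = (-9, 0, 4).
v_2 = A·v_1 = (39, -28, -12).

v_2 = (39, -28, -12)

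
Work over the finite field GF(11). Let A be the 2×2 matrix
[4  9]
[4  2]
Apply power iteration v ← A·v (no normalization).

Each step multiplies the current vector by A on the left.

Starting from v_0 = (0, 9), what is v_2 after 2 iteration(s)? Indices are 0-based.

v_0 = (0, 9).
v_1 = A·v_0 = (4, 7).
v_2 = A·v_1 = (2, 8).

v_2 = (2, 8)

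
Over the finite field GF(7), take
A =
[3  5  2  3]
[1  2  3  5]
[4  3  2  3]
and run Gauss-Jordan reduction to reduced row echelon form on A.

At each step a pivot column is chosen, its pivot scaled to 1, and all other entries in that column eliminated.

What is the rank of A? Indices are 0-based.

step 1: normalize row 0 (÷3) = (1, 4, 3, 1)
  row 1: subtract 1×row0 = (0, 5, 0, 4)
  row 2: subtract 4×row0 = (0, 1, 4, 6)
step 2: normalize row 1 (÷5) = (0, 1, 0, 5)
  row 0: subtract 4×row1 = (1, 0, 3, 2)
  row 2: subtract 1×row1 = (0, 0, 4, 1)
step 3: normalize row 2 (÷4) = (0, 0, 1, 2)
  row 0: subtract 3×row2 = (1, 0, 0, 3)

rank = 3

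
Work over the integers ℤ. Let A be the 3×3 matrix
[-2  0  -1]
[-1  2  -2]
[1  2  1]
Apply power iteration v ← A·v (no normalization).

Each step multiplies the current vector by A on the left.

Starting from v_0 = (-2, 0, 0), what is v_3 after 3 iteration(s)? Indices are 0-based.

v_0 = (-2, 0, 0).
v_1 = A·v_0 = (4, 2, -2).
v_2 = A·v_1 = (-6, 4, 6).
v_3 = A·v_2 = (6, 2, 8).

v_3 = (6, 2, 8)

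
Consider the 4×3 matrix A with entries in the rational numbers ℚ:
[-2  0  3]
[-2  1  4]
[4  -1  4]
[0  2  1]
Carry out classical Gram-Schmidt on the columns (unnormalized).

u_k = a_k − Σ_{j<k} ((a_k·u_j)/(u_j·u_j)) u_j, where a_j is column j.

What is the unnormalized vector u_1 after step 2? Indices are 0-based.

u_1 = (-1/2, 1/2, 0, 2)

Step 1: u_0 = a_0 = (-2, -2, 4, 0).
Step 2: u_1 = a_1 − (-1/4)·u_0 = (-1/2, 1/2, 0, 2).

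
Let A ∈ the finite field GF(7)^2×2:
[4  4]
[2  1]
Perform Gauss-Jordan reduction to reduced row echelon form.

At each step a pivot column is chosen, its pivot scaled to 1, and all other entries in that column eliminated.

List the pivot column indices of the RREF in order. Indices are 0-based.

pivot columns: 0, 1

pivot(0,0)=4: scale R0 → (1, 1)
  clear (1,0): R1 −= (2)R0 → (0, 6)
pivot(1,1)=6: scale R1 → (0, 1)
  clear (0,1): R0 −= (1)R1 → (1, 0)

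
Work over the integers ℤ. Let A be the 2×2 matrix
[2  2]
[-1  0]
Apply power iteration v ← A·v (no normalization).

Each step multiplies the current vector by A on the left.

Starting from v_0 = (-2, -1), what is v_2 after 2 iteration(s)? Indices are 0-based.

v_0 = (-2, -1).
v_1 = A·v_0 = (-6, 2).
v_2 = A·v_1 = (-8, 6).

v_2 = (-8, 6)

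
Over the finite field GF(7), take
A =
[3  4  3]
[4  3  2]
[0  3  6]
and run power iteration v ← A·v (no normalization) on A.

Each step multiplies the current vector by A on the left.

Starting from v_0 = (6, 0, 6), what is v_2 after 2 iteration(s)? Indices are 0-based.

v_2 = (3, 2, 2)

v_0 = (6, 0, 6).
v_1 = A·v_0 = (1, 1, 1).
v_2 = A·v_1 = (3, 2, 2).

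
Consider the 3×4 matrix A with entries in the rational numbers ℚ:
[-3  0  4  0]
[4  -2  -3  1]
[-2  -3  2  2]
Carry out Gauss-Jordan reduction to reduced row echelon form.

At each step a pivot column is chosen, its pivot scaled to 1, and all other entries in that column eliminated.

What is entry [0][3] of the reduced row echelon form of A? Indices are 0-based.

M[0][3] = -4/25

[1] R0 /= -3  ⇒  (1, 0, -4/3, 0)
     R1 -= 4·R0  ⇒  (0, -2, 7/3, 1)
     R2 -= -2·R0  ⇒  (0, -3, -2/3, 2)
[2] R1 /= -2  ⇒  (0, 1, -7/6, -1/2)
     R2 -= -3·R1  ⇒  (0, 0, -25/6, 1/2)
[3] R2 /= -25/6  ⇒  (0, 0, 1, -3/25)
     R0 -= -4/3·R2  ⇒  (1, 0, 0, -4/25)
     R1 -= -7/6·R2  ⇒  (0, 1, 0, -16/25)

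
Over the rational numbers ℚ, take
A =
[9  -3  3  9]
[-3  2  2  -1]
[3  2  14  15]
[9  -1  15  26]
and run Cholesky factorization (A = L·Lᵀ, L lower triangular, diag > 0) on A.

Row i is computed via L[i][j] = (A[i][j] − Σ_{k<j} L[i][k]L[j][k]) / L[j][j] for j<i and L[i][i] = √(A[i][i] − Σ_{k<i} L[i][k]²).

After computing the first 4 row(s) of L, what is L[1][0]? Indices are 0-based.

L[1][0] = -1

Step 1: L[0][0] = √(9) = 3.
  L[1][0] = (-3) / L[0][0] = -1.
Step 2: L[1][1] = √(1) = 1.
  L[2][0] = (3) / L[0][0] = 1.
  L[2][1] = (3) / L[1][1] = 3.
Step 3: L[2][2] = √(4) = 2.
  L[3][0] = (9) / L[0][0] = 3.
  L[3][1] = (2) / L[1][1] = 2.
  L[3][2] = (6) / L[2][2] = 3.
Step 4: L[3][3] = √(4) = 2.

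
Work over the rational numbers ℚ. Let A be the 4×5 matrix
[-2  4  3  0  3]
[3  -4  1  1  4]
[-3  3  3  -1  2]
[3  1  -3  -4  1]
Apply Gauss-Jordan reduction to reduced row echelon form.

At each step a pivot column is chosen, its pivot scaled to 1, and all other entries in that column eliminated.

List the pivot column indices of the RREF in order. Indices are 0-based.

pivot(0,0)=-2: scale R0 → (1, -2, -3/2, 0, -3/2)
  clear (1,0): R1 −= (3)R0 → (0, 2, 11/2, 1, 17/2)
  clear (2,0): R2 −= (-3)R0 → (0, -3, -3/2, -1, -5/2)
  clear (3,0): R3 −= (3)R0 → (0, 7, 3/2, -4, 11/2)
pivot(1,1)=2: scale R1 → (0, 1, 11/4, 1/2, 17/4)
  clear (0,1): R0 −= (-2)R1 → (1, 0, 4, 1, 7)
  clear (2,1): R2 −= (-3)R1 → (0, 0, 27/4, 1/2, 41/4)
  clear (3,1): R3 −= (7)R1 → (0, 0, -71/4, -15/2, -97/4)
pivot(2,2)=27/4: scale R2 → (0, 0, 1, 2/27, 41/27)
  clear (0,2): R0 −= (4)R2 → (1, 0, 0, 19/27, 25/27)
  clear (1,2): R1 −= (11/4)R2 → (0, 1, 0, 8/27, 2/27)
  clear (3,2): R3 −= (-71/4)R2 → (0, 0, 0, -167/27, 73/27)
pivot(3,3)=-167/27: scale R3 → (0, 0, 0, 1, -73/167)
  clear (0,3): R0 −= (19/27)R3 → (1, 0, 0, 0, 206/167)
  clear (1,3): R1 −= (8/27)R3 → (0, 1, 0, 0, 34/167)
  clear (2,3): R2 −= (2/27)R3 → (0, 0, 1, 0, 259/167)

pivot columns: 0, 1, 2, 3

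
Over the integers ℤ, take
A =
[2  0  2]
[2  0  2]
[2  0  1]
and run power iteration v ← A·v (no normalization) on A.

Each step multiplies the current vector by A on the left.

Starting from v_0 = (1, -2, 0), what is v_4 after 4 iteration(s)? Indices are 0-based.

v_4 = (100, 100, 78)

v_0 = (1, -2, 0).
v_1 = A·v_0 = (2, 2, 2).
v_2 = A·v_1 = (8, 8, 6).
v_3 = A·v_2 = (28, 28, 22).
v_4 = A·v_3 = (100, 100, 78).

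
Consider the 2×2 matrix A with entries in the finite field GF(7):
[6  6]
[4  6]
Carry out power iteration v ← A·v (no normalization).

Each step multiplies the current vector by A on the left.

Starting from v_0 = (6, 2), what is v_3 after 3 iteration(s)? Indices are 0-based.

v_0 = (6, 2).
v_1 = A·v_0 = (6, 1).
v_2 = A·v_1 = (0, 2).
v_3 = A·v_2 = (5, 5).

v_3 = (5, 5)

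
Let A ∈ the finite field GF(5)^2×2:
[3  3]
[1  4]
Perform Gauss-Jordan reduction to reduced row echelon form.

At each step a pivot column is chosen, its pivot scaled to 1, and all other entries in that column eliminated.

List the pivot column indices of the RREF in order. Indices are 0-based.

[1] R0 /= 3  ⇒  (1, 1)
     R1 -= 1·R0  ⇒  (0, 3)
[2] R1 /= 3  ⇒  (0, 1)
     R0 -= 1·R1  ⇒  (1, 0)

pivot columns: 0, 1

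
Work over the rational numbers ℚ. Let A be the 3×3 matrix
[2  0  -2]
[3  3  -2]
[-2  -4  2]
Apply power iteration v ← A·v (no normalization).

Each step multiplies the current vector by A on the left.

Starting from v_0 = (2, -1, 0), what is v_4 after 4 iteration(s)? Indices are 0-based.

v_0 = (2, -1, 0).
v_1 = A·v_0 = (4, 3, 0).
v_2 = A·v_1 = (8, 21, -20).
v_3 = A·v_2 = (56, 127, -140).
v_4 = A·v_3 = (392, 829, -900).

v_4 = (392, 829, -900)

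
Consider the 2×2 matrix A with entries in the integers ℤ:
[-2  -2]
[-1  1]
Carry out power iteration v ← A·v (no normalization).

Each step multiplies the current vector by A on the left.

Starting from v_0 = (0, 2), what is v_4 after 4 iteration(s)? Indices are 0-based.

v_0 = (0, 2).
v_1 = A·v_0 = (-4, 2).
v_2 = A·v_1 = (4, 6).
v_3 = A·v_2 = (-20, 2).
v_4 = A·v_3 = (36, 22).

v_4 = (36, 22)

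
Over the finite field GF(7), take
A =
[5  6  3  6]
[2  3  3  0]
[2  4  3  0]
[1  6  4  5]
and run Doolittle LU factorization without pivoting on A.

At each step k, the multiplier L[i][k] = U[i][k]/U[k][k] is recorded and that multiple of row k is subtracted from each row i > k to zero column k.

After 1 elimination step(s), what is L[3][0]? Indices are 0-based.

k=0: U[0][0]=5
  eliminate (1,0): mult=6, new row 1: (0, 2, 6, 6); set L[1][0]=6
  eliminate (2,0): mult=6, new row 2: (0, 3, 6, 6); set L[2][0]=6
  eliminate (3,0): mult=3, new row 3: (0, 2, 2, 1); set L[3][0]=3

L[3][0] = 3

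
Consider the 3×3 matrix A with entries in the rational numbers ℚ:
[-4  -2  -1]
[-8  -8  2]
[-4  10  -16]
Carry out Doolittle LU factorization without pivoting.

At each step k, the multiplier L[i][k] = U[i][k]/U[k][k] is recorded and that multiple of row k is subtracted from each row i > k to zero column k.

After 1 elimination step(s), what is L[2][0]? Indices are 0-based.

L[2][0] = 1

Step 1: pivot at (0,0) is -4.
  row1 ← row1 − (2)·row0  ⇒  L[1][0]=2, U row1=(0, -4, 4)
  row2 ← row2 − (1)·row0  ⇒  L[2][0]=1, U row2=(0, 12, -15)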